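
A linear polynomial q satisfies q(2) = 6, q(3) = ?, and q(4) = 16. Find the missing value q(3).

11

The 2 known points determine the degree-1 polynomial uniquely.
Write q(n) = an + b. Substituting each data point gives a linear system:
  2a + b = 6
  4a + b = 16
Solving the system yields a = 5, b = -4.
So q(n) = 5n - 4.
Then q(3) = 11.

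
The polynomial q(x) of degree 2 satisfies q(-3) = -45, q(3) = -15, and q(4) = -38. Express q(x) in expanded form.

Write q(x) = ax^2 + bx + c. Substituting each data point gives a linear system:
  9a - 3b + c = -45
  9a + 3b + c = -15
  16a + 4b + c = -38
Solving the system yields a = -4, b = 5, c = 6.
So q(x) = -4x^2 + 5x + 6.
Check: q(4) = -38. ✓

q(x) = -4x^2 + 5x + 6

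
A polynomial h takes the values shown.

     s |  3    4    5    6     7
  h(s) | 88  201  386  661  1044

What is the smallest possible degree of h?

3

Forward differences of the values at s = 3, 4, 5, 6, 7:
  h  : 88  201  386  661  1044
  Δ  : 113  185  275  383
  Δ^2: 72  90  108
  Δ^3: 18  18
  Δ^4: 0
The third differences are constant (18) and nonzero, while all higher differences vanish, so the minimal degree is 3.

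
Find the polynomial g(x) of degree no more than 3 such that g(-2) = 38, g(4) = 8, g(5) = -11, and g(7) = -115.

g(x) = -x^3 + 5x^2 - 3x + 4

Write g(x) = ax^3 + bx^2 + cx + d. Substituting each data point gives a linear system:
  -8a + 4b - 2c + d = 38
  64a + 16b + 4c + d = 8
  125a + 25b + 5c + d = -11
  343a + 49b + 7c + d = -115
Solving the system yields a = -1, b = 5, c = -3, d = 4.
So g(x) = -x^3 + 5x^2 - 3x + 4.
Check: g(4) = 8. ✓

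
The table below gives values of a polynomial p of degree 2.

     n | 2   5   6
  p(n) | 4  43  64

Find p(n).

Using the Lagrange interpolation formula with nodes 2, 5, 6:
  L_0(n) = (n - 5)(n - 6) / 12
  L_1(n) = (n - 2)(n - 6) / -3
  L_2(n) = (n - 2)(n - 5) / 4
Then p(n) = 4·L_0(n) + 43·L_1(n) + 64·L_2(n).
Expanding and collecting terms gives p(n) = 2n² - n - 2.
Check: p(5) = 43. ✓

p(n) = 2n^2 - n - 2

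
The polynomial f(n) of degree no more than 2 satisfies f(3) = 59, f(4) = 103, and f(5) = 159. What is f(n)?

Write f(n) = an^2 + bn + c. Substituting each data point gives a linear system:
  9a + 3b + c = 59
  16a + 4b + c = 103
  25a + 5b + c = 159
Solving the system yields a = 6, b = 2, c = -1.
So f(n) = 6n^2 + 2n - 1.
Check: f(3) = 59. ✓

f(n) = 6n^2 + 2n - 1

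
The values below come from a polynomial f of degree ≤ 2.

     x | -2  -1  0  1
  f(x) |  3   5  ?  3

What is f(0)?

On equispaced nodes a degree-2 polynomial has vanishing third forward difference, so
  - f(-2) + 3·f(-1) - 3·f(0) + f(1) = 0.
Substituting the known values and solving for f(0):
  -3·f(0) = -15
  f(0) = 5.

5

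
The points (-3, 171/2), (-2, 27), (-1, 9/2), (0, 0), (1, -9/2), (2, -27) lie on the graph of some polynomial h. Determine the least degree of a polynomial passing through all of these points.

Forward differences of the values at x = -3, -2, -1, 0, 1, 2:
  h  : 171/2  27  9/2  0  -9/2  -27
  Δ  : -117/2  -45/2  -9/2  -9/2  -45/2
  Δ^2: 36  18  0  -18
  Δ^3: -18  -18  -18
  Δ^4: 0  0
  Δ^5: 0
The third differences are constant (-18) and nonzero, while all higher differences vanish, so the minimal degree is 3.

3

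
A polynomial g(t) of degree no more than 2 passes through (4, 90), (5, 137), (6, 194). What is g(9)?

Write g(t) = at^2 + bt + c. Substituting each data point gives a linear system:
  16a + 4b + c = 90
  25a + 5b + c = 137
  36a + 6b + c = 194
Solving the system yields a = 5, b = 2, c = 2.
So g(t) = 5t^2 + 2t + 2.
Then g(9) = 425.

425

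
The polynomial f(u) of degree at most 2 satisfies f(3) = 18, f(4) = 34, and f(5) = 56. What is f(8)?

Forward differences of the values at u = 3, 4, 5:
  f  : 18  34  56
  Δ  : 16  22
  Δ^2: 6
The second differences are constant, confirming degree 2.
Interpolating (Newton forward form) and evaluating at u = 8 gives f(8) = 158.

158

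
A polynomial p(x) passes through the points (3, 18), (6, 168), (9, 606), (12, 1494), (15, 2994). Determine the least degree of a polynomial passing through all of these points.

3

Forward differences of the values at x = 3, 6, 9, 12, 15:
  p  : 18  168  606  1494  2994
  Δ  : 150  438  888  1500
  Δ^2: 288  450  612
  Δ^3: 162  162
  Δ^4: 0
The third differences are constant (162) and nonzero, while all higher differences vanish, so the minimal degree is 3.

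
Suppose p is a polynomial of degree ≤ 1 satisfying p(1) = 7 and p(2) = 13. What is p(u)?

Write p(u) = au + b. Substituting each data point gives a linear system:
  a + b = 7
  2a + b = 13
Solving the system yields a = 6, b = 1.
So p(u) = 6u + 1.
Check: p(2) = 13. ✓

p(u) = 6u + 1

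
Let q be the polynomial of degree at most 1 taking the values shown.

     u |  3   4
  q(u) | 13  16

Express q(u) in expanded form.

Using the Lagrange interpolation formula with nodes 3, 4:
  L_0(u) = (u - 4) / -1
  L_1(u) = (u - 3) / 1
Then q(u) = 13·L_0(u) + 16·L_1(u).
Expanding and collecting terms gives q(u) = 3u + 4.
Check: q(4) = 16. ✓

q(u) = 3u + 4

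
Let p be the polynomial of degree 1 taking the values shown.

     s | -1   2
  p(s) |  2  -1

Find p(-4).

5

Using the Lagrange interpolation formula with nodes -1, 2:
  L_0(s) = (s - 2) / -3
  L_1(s) = (s + 1) / 3
Then p(s) = 2·L_0(s) - 1·L_1(s).
Expanding and collecting terms gives p(s) = -s + 1.
Evaluating at s = -4: p(-4) = 5.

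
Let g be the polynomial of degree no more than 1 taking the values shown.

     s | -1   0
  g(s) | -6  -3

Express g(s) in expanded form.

Using the Lagrange interpolation formula with nodes -1, 0:
  L_0(s) = s / -1
  L_1(s) = (s + 1) / 1
Then g(s) = -6·L_0(s) - 3·L_1(s).
Expanding and collecting terms gives g(s) = 3s - 3.
Check: g(0) = -3. ✓

g(s) = 3s - 3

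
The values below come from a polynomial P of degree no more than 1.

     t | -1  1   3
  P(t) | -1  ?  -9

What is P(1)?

-5

The 2 known points determine the degree-1 polynomial uniquely.
Write P(t) = at + b. Substituting each data point gives a linear system:
  -a + b = -1
  3a + b = -9
Solving the system yields a = -2, b = -3.
So P(t) = -2t - 3.
Then P(1) = -5.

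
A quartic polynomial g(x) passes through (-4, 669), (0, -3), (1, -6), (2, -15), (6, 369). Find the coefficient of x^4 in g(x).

Write g(x) = ax^4 + bx^3 + cx^2 + dx + e. Substituting each data point gives a linear system:
  256a - 64b + 16c - 4d + e = 669
  e = -3
  a + b + c + d + e = -6
  16a + 8b + 4c + 2d + e = -15
  1296a + 216b + 36c + 6d + e = 369
Solving the system yields a = 1, b = -5, c = 5, d = -4, e = -3.
So g(x) = x^4 - 5x^3 + 5x^2 - 4x - 3.
The leading coefficient is 1.

1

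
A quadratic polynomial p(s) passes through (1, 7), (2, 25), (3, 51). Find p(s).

Write p(s) = as^2 + bs + c. Substituting each data point gives a linear system:
  a + b + c = 7
  4a + 2b + c = 25
  9a + 3b + c = 51
Solving the system yields a = 4, b = 6, c = -3.
So p(s) = 4s² + 6s - 3.
Check: p(2) = 25. ✓

p(s) = 4s^2 + 6s - 3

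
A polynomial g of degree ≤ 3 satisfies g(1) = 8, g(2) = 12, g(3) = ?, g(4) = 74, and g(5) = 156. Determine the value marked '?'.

30

The 4 known points determine the degree-3 polynomial uniquely.
Write g(n) = an^3 + bn^2 + cn + d. Substituting each data point gives a linear system:
  a + b + c + d = 8
  8a + 4b + 2c + d = 12
  64a + 16b + 4c + d = 74
  125a + 25b + 5c + d = 156
Solving the system yields a = 2, b = -5, c = 5, d = 6.
So g(n) = 2n³ - 5n² + 5n + 6.
Then g(3) = 30.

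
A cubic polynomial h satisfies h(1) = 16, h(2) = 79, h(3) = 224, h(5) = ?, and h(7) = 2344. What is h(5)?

The 4 known points determine the degree-3 polynomial uniquely.
Write h(u) = au^3 + bu^2 + cu + d. Substituting each data point gives a linear system:
  a + b + c + d = 16
  8a + 4b + 2c + d = 79
  27a + 9b + 3c + d = 224
  343a + 49b + 7c + d = 2344
Solving the system yields a = 6, b = 5, c = 6, d = -1.
So h(u) = 6u^3 + 5u^2 + 6u - 1.
Then h(5) = 904.

904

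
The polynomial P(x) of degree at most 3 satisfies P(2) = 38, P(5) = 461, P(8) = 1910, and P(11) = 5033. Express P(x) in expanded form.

P(x) = 4x^3 - 3x^2 + 6x + 6

Using the Lagrange interpolation formula with nodes 2, 5, 8, 11:
  L_0(x) = (x - 5)(x - 8)(x - 11) / -162
  L_1(x) = (x - 2)(x - 8)(x - 11) / 54
  L_2(x) = (x - 2)(x - 5)(x - 11) / -54
  L_3(x) = (x - 2)(x - 5)(x - 8) / 162
Then P(x) = 38·L_0(x) + 461·L_1(x) + 1910·L_2(x) + 5033·L_3(x).
Expanding and collecting terms gives P(x) = 4x³ - 3x² + 6x + 6.
Check: P(5) = 461. ✓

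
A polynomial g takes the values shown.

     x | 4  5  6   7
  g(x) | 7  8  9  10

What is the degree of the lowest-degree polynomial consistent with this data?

1

Forward differences of the values at x = 4, 5, 6, 7:
  g  : 7  8  9  10
  Δ  : 1  1  1
  Δ^2: 0  0
  Δ^3: 0
The first differences are constant (1) and nonzero, while all higher differences vanish, so the minimal degree is 1.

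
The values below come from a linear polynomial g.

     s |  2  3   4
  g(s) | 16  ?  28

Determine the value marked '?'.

On equispaced nodes a degree-1 polynomial has vanishing second forward difference, so
  g(2) - 2·g(3) + g(4) = 0.
Substituting the known values and solving for g(3):
  -2·g(3) = -44
  g(3) = 22.

22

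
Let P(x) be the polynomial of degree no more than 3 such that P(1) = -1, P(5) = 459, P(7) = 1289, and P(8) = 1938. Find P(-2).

Write P(x) = ax^3 + bx^2 + cx + d. Substituting each data point gives a linear system:
  a + b + c + d = -1
  125a + 25b + 5c + d = 459
  343a + 49b + 7c + d = 1289
  512a + 64b + 8c + d = 1938
Solving the system yields a = 4, b = -2, c = 3, d = -6.
So P(x) = 4x^3 - 2x^2 + 3x - 6.
Then P(-2) = -52.

-52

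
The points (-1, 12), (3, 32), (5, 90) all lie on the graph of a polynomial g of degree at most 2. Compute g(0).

5

Write g(s) = as^2 + bs + c. Substituting each data point gives a linear system:
  a - b + c = 12
  9a + 3b + c = 32
  25a + 5b + c = 90
Solving the system yields a = 4, b = -3, c = 5.
So g(s) = 4s² - 3s + 5.
Then g(0) = 5.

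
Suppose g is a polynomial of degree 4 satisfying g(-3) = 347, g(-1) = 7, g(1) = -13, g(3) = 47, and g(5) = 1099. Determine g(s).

g(s) = 3s^4 - 5s^3 - 5s^2 - 5s - 1

Write g(s) = as^4 + bs^3 + cs^2 + ds + e. Substituting each data point gives a linear system:
  81a - 27b + 9c - 3d + e = 347
  a - b + c - d + e = 7
  a + b + c + d + e = -13
  81a + 27b + 9c + 3d + e = 47
  625a + 125b + 25c + 5d + e = 1099
Solving the system yields a = 3, b = -5, c = -5, d = -5, e = -1.
So g(s) = 3s^4 - 5s^3 - 5s^2 - 5s - 1.
Check: g(-3) = 347. ✓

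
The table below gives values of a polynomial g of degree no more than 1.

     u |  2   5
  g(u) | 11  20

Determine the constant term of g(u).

5

Write g(u) = au + b. Substituting each data point gives a linear system:
  2a + b = 11
  5a + b = 20
Solving the system yields a = 3, b = 5.
So g(u) = 3u + 5.
The constant term is 5.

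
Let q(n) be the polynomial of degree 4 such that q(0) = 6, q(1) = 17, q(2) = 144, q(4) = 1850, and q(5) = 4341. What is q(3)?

Write q(n) = an^4 + bn^3 + cn^2 + dn + e. Substituting each data point gives a linear system:
  e = 6
  a + b + c + d + e = 17
  16a + 8b + 4c + 2d + e = 144
  256a + 64b + 16c + 4d + e = 1850
  625a + 125b + 25c + 5d + e = 4341
Solving the system yields a = 6, b = 4, c = 4, d = -3, e = 6.
So q(n) = 6n⁴ + 4n³ + 4n² - 3n + 6.
Then q(3) = 627.

627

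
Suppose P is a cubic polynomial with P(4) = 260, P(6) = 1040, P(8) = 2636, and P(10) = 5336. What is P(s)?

Write P(s) = as^3 + bs^2 + cs + d. Substituting each data point gives a linear system:
  64a + 16b + 4c + d = 260
  216a + 36b + 6c + d = 1040
  512a + 64b + 8c + d = 2636
  1000a + 100b + 10c + d = 5336
Solving the system yields a = 6, b = -6, c = -6, d = -4.
So P(s) = 6s^3 - 6s^2 - 6s - 4.
Check: P(8) = 2636. ✓

P(s) = 6s^3 - 6s^2 - 6s - 4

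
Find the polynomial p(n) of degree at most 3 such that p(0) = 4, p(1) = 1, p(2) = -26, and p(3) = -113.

Write p(n) = an^3 + bn^2 + cn + d. Substituting each data point gives a linear system:
  d = 4
  a + b + c + d = 1
  8a + 4b + 2c + d = -26
  27a + 9b + 3c + d = -113
Solving the system yields a = -6, b = 6, c = -3, d = 4.
So p(n) = -6n³ + 6n² - 3n + 4.
Check: p(2) = -26. ✓

p(n) = -6n^3 + 6n^2 - 3n + 4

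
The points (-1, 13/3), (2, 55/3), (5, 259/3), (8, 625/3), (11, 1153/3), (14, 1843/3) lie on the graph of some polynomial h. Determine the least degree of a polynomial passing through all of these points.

2

Forward differences of the values at t = -1, 2, 5, 8, 11, 14:
  h  : 13/3  55/3  259/3  625/3  1153/3  1843/3
  Δ  : 14  68  122  176  230
  Δ^2: 54  54  54  54
  Δ^3: 0  0  0
  Δ^4: 0  0
  Δ^5: 0
The second differences are constant (54) and nonzero, while all higher differences vanish, so the minimal degree is 2.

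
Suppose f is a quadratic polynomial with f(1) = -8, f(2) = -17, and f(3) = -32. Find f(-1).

Using the Lagrange interpolation formula with nodes 1, 2, 3:
  L_0(t) = (t - 2)(t - 3) / 2
  L_1(t) = (t - 1)(t - 3) / -1
  L_2(t) = (t - 1)(t - 2) / 2
Then f(t) = -8·L_0(t) - 17·L_1(t) - 32·L_2(t).
Expanding and collecting terms gives f(t) = -3t^2 - 5.
Evaluating at t = -1: f(-1) = -8.

-8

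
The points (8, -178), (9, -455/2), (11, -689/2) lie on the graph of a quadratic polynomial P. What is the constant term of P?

2

Write P(n) = an^2 + bn + c. Substituting each data point gives a linear system:
  64a + 8b + c = -178
  81a + 9b + c = -455/2
  121a + 11b + c = -689/2
Solving the system yields a = -3, b = 3/2, c = 2.
So P(n) = -3n^2 + (3/2)n + 2.
The constant term is 2.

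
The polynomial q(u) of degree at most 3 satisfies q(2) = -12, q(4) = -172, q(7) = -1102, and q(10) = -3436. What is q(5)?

-366

Write q(u) = au^3 + bu^2 + cu + d. Substituting each data point gives a linear system:
  8a + 4b + 2c + d = -12
  64a + 16b + 4c + d = -172
  343a + 49b + 7c + d = -1102
  1000a + 100b + 10c + d = -3436
Solving the system yields a = -4, b = 6, c = -4, d = 4.
So q(u) = -4u³ + 6u² - 4u + 4.
Then q(5) = -366.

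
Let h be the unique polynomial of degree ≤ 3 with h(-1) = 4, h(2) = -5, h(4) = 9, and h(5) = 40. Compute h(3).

-4

Using the Lagrange interpolation formula with nodes -1, 2, 4, 5:
  L_0(x) = (x - 2)(x - 4)(x - 5) / -90
  L_1(x) = (x + 1)(x - 4)(x - 5) / 18
  L_2(x) = (x + 1)(x - 2)(x - 5) / -10
  L_3(x) = (x + 1)(x - 2)(x - 4) / 18
Then h(x) = 4·L_0(x) - 5·L_1(x) + 9·L_2(x) + 40·L_3(x).
Expanding and collecting terms gives h(x) = x^3 - 3x^2 - 3x + 5.
Evaluating at x = 3: h(3) = -4.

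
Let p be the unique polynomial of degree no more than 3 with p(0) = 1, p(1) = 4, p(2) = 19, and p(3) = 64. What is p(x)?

Using the Lagrange interpolation formula with nodes 0, 1, 2, 3:
  L_0(x) = (x - 1)(x - 2)(x - 3) / -6
  L_1(x) = x(x - 2)(x - 3) / 2
  L_2(x) = x(x - 1)(x - 3) / -2
  L_3(x) = x(x - 1)(x - 2) / 6
Then p(x) = 1·L_0(x) + 4·L_1(x) + 19·L_2(x) + 64·L_3(x).
Expanding and collecting terms gives p(x) = 3x^3 - 3x^2 + 3x + 1.
Check: p(1) = 4. ✓

p(x) = 3x^3 - 3x^2 + 3x + 1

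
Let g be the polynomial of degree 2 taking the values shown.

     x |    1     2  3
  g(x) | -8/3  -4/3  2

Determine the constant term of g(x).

Write g(x) = ax^2 + bx + c. Substituting each data point gives a linear system:
  a + b + c = -8/3
  4a + 2b + c = -4/3
  9a + 3b + c = 2
Solving the system yields a = 1, b = -5/3, c = -2.
So g(x) = x² - (5/3)x - 2.
The constant term is -2.

-2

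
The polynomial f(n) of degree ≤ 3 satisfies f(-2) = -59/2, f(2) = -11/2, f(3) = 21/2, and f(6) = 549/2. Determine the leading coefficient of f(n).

Write f(n) = an^3 + bn^2 + cn + d. Substituting each data point gives a linear system:
  -8a + 4b - 2c + d = -59/2
  8a + 4b + 2c + d = -11/2
  27a + 9b + 3c + d = 21/2
  216a + 36b + 6c + d = 549/2
Solving the system yields a = 2, b = -4, c = -2, d = -3/2.
So f(n) = 2n^3 - 4n^2 - 2n - 3/2.
The leading coefficient is 2.

2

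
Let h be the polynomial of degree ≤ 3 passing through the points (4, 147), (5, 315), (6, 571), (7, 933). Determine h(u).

h(u) = 3u^3 - u^2 - 6u - 5

Write h(u) = au^3 + bu^2 + cu + d. Substituting each data point gives a linear system:
  64a + 16b + 4c + d = 147
  125a + 25b + 5c + d = 315
  216a + 36b + 6c + d = 571
  343a + 49b + 7c + d = 933
Solving the system yields a = 3, b = -1, c = -6, d = -5.
So h(u) = 3u^3 - u^2 - 6u - 5.
Check: h(4) = 147. ✓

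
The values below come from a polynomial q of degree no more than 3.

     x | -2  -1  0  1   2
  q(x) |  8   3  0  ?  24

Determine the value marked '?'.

On equispaced nodes a degree-3 polynomial has vanishing fourth forward difference, so
  q(-2) - 4·q(-1) + 6·q(0) - 4·q(1) + q(2) = 0.
Substituting the known values and solving for q(1):
  -4·q(1) = -20
  q(1) = 5.

5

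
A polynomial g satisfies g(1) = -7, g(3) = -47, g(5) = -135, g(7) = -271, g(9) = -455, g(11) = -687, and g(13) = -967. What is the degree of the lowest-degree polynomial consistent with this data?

2

Forward differences of the values at t = 1, 3, 5, 7, 9, 11, 13:
  g  : -7  -47  -135  -271  -455  -687  -967
  Δ  : -40  -88  -136  -184  -232  -280
  Δ^2: -48  -48  -48  -48  -48
  Δ^3: 0  0  0  0
  Δ^4: 0  0  0
  Δ^5: 0  0
  Δ^6: 0
The second differences are constant (-48) and nonzero, while all higher differences vanish, so the minimal degree is 2.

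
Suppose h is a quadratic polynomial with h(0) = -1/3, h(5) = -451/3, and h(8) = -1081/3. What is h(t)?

Write h(t) = at^2 + bt + c. Substituting each data point gives a linear system:
  c = -1/3
  25a + 5b + c = -451/3
  64a + 8b + c = -1081/3
Solving the system yields a = -5, b = -5, c = -1/3.
So h(t) = -5t² - 5t - 1/3.
Check: h(0) = -1/3. ✓

h(t) = -5t^2 - 5t - 1/3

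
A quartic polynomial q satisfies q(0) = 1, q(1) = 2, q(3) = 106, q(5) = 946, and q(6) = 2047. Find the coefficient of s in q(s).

Write q(s) = as^4 + bs^3 + cs^2 + ds + e. Substituting each data point gives a linear system:
  e = 1
  a + b + c + d + e = 2
  81a + 27b + 9c + 3d + e = 106
  625a + 125b + 25c + 5d + e = 946
  1296a + 216b + 36c + 6d + e = 2047
Solving the system yields a = 2, b = -3, c = 3, d = -1, e = 1.
So q(s) = 2s^4 - 3s^3 + 3s^2 - s + 1.
The coefficient of s is -1.

-1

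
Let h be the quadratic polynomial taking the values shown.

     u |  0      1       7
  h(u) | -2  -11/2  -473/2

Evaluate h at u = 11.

Using the Lagrange interpolation formula with nodes 0, 1, 7:
  L_0(u) = (u - 1)(u - 7) / 7
  L_1(u) = u(u - 7) / -6
  L_2(u) = u(u - 1) / 42
Then h(u) = -2·L_0(u) - 11/2·L_1(u) - 473/2·L_2(u).
Expanding and collecting terms gives h(u) = -5u² + (3/2)u - 2.
Evaluating at u = 11: h(11) = -1181/2.

-1181/2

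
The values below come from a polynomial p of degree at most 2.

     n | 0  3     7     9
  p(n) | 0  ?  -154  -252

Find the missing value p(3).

The 3 known points determine the degree-2 polynomial uniquely.
Write p(n) = an^2 + bn + c. Substituting each data point gives a linear system:
  c = 0
  49a + 7b + c = -154
  81a + 9b + c = -252
Solving the system yields a = -3, b = -1, c = 0.
So p(n) = -3n^2 - n.
Then p(3) = -30.

-30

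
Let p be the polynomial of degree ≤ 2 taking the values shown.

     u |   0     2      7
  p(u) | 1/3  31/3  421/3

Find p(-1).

Using the Lagrange interpolation formula with nodes 0, 2, 7:
  L_0(u) = (u - 2)(u - 7) / 14
  L_1(u) = u(u - 7) / -10
  L_2(u) = u(u - 2) / 35
Then p(u) = 1/3·L_0(u) + 31/3·L_1(u) + 421/3·L_2(u).
Expanding and collecting terms gives p(u) = 3u^2 - u + 1/3.
Evaluating at u = -1: p(-1) = 13/3.

13/3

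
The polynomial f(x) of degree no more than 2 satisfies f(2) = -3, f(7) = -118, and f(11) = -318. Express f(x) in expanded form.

f(x) = -3x^2 + 4x + 1

Write f(x) = ax^2 + bx + c. Substituting each data point gives a linear system:
  4a + 2b + c = -3
  49a + 7b + c = -118
  121a + 11b + c = -318
Solving the system yields a = -3, b = 4, c = 1.
So f(x) = -3x^2 + 4x + 1.
Check: f(11) = -318. ✓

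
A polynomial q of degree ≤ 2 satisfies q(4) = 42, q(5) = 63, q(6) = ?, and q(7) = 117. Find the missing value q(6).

88

The 3 known points determine the degree-2 polynomial uniquely.
Write q(u) = au^2 + bu + c. Substituting each data point gives a linear system:
  16a + 4b + c = 42
  25a + 5b + c = 63
  49a + 7b + c = 117
Solving the system yields a = 2, b = 3, c = -2.
So q(u) = 2u² + 3u - 2.
Then q(6) = 88.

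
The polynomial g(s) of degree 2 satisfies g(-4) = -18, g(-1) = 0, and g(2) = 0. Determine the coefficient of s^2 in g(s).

-1

Write g(s) = as^2 + bs + c. Substituting each data point gives a linear system:
  16a - 4b + c = -18
  a - b + c = 0
  4a + 2b + c = 0
Solving the system yields a = -1, b = 1, c = 2.
So g(s) = -s^2 + s + 2.
The leading coefficient is -1.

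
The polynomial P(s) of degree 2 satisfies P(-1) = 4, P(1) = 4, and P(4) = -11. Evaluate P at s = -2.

Using the Lagrange interpolation formula with nodes -1, 1, 4:
  L_0(s) = (s - 1)(s - 4) / 10
  L_1(s) = (s + 1)(s - 4) / -6
  L_2(s) = (s + 1)(s - 1) / 15
Then P(s) = 4·L_0(s) + 4·L_1(s) - 11·L_2(s).
Expanding and collecting terms gives P(s) = -s² + 5.
Evaluating at s = -2: P(-2) = 1.

1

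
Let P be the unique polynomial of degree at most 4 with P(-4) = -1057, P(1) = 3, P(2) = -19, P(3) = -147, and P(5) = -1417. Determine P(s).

Using the Lagrange interpolation formula with nodes -4, 1, 2, 3, 5:
  L_0(s) = (s - 1)(s - 2)(s - 3)(s - 5) / 1890
  L_1(s) = (s + 4)(s - 2)(s - 3)(s - 5) / -40
  L_2(s) = (s + 4)(s - 1)(s - 3)(s - 5) / 18
  L_3(s) = (s + 4)(s - 1)(s - 2)(s - 5) / -28
  L_4(s) = (s + 4)(s - 1)(s - 2)(s - 3) / 216
Then P(s) = -1057·L_0(s) + 3·L_1(s) - 19·L_2(s) - 147·L_3(s) - 1417·L_4(s).
Expanding and collecting terms gives P(s) = -3s^4 + 4s^3 - 2s^2 + s + 3.
Check: P(5) = -1417. ✓

P(s) = -3s^4 + 4s^3 - 2s^2 + s + 3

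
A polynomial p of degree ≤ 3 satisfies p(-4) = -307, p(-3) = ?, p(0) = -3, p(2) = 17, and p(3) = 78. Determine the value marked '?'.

-138

The 4 known points determine the degree-3 polynomial uniquely.
Write p(x) = ax^3 + bx^2 + cx + d. Substituting each data point gives a linear system:
  -64a + 16b - 4c + d = -307
  d = -3
  8a + 4b + 2c + d = 17
  27a + 9b + 3c + d = 78
Solving the system yields a = 4, b = -3, c = 0, d = -3.
So p(x) = 4x^3 - 3x^2 - 3.
Then p(-3) = -138.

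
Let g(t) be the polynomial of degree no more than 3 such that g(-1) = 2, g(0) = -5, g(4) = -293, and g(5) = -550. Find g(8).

Using the Lagrange interpolation formula with nodes -1, 0, 4, 5:
  L_0(t) = t(t - 4)(t - 5) / -30
  L_1(t) = (t + 1)(t - 4)(t - 5) / 20
  L_2(t) = (t + 1)t(t - 5) / -20
  L_3(t) = (t + 1)t(t - 4) / 30
Then g(t) = 2·L_0(t) - 5·L_1(t) - 293·L_2(t) - 550·L_3(t).
Expanding and collecting terms gives g(t) = -4t³ - t² - 4t - 5.
Evaluating at t = 8: g(8) = -2149.

-2149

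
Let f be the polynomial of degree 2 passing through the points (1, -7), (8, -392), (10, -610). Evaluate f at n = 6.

-222

Write f(n) = an^2 + bn + c. Substituting each data point gives a linear system:
  a + b + c = -7
  64a + 8b + c = -392
  100a + 10b + c = -610
Solving the system yields a = -6, b = -1, c = 0.
So f(n) = -6n² - n.
Then f(6) = -222.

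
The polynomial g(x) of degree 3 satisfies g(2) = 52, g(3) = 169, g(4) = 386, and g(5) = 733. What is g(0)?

-2

Using the Lagrange interpolation formula with nodes 2, 3, 4, 5:
  L_0(x) = (x - 3)(x - 4)(x - 5) / -6
  L_1(x) = (x - 2)(x - 4)(x - 5) / 2
  L_2(x) = (x - 2)(x - 3)(x - 5) / -2
  L_3(x) = (x - 2)(x - 3)(x - 4) / 6
Then g(x) = 52·L_0(x) + 169·L_1(x) + 386·L_2(x) + 733·L_3(x).
Expanding and collecting terms gives g(x) = 5x³ + 5x² - 3x - 2.
Evaluating at x = 0: g(0) = -2.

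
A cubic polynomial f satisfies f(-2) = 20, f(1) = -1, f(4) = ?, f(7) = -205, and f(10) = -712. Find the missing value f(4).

-22

On equispaced nodes a degree-3 polynomial has vanishing fourth forward difference, so
  f(-2) - 4·f(1) + 6·f(4) - 4·f(7) + f(10) = 0.
Substituting the known values and solving for f(4):
  6·f(4) = -132
  f(4) = -22.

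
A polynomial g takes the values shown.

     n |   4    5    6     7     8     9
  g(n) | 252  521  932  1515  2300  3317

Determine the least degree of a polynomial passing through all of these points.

3

Forward differences of the values at n = 4, 5, 6, 7, 8, 9:
  g  : 252  521  932  1515  2300  3317
  Δ  : 269  411  583  785  1017
  Δ^2: 142  172  202  232
  Δ^3: 30  30  30
  Δ^4: 0  0
  Δ^5: 0
The third differences are constant (30) and nonzero, while all higher differences vanish, so the minimal degree is 3.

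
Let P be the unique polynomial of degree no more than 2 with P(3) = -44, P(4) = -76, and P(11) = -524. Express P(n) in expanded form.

Using the Lagrange interpolation formula with nodes 3, 4, 11:
  L_0(n) = (n - 4)(n - 11) / 8
  L_1(n) = (n - 3)(n - 11) / -7
  L_2(n) = (n - 3)(n - 4) / 56
Then P(n) = -44·L_0(n) - 76·L_1(n) - 524·L_2(n).
Expanding and collecting terms gives P(n) = -4n^2 - 4n + 4.
Check: P(11) = -524. ✓

P(n) = -4n^2 - 4n + 4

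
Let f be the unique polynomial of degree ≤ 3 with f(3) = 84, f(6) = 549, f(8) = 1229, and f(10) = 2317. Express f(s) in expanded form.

Using the Lagrange interpolation formula with nodes 3, 6, 8, 10:
  L_0(s) = (s - 6)(s - 8)(s - 10) / -105
  L_1(s) = (s - 3)(s - 8)(s - 10) / 24
  L_2(s) = (s - 3)(s - 6)(s - 10) / -20
  L_3(s) = (s - 3)(s - 6)(s - 8) / 56
Then f(s) = 84·L_0(s) + 549·L_1(s) + 1229·L_2(s) + 2317·L_3(s).
Expanding and collecting terms gives f(s) = 2s^3 + 3s^2 + 2s - 3.
Check: f(3) = 84. ✓

f(s) = 2s^3 + 3s^2 + 2s - 3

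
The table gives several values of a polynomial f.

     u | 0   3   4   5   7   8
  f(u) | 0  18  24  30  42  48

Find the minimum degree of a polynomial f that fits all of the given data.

Divided differences on the nodes 0, 3, 4, 5, 7, 8:
  order 0: 0  18  24  30  42  48
  order 1: 6  6  6  6  6
  order 2: 0  0  0  0
  order 3: 0  0  0
  order 4: 0  0
  order 5: 0
The order-1 divided differences are all 6 (nonzero) and every higher order vanishes, so the data lies on a polynomial of degree exactly 1.

1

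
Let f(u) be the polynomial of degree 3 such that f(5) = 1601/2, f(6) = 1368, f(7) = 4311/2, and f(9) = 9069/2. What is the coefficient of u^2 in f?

Write f(u) = au^3 + bu^2 + cu + d. Substituting each data point gives a linear system:
  125a + 25b + 5c + d = 1601/2
  216a + 36b + 6c + d = 1368
  343a + 49b + 7c + d = 4311/2
  729a + 81b + 9c + d = 9069/2
Solving the system yields a = 6, b = 2, c = -1/2, d = 3.
So f(u) = 6u^3 + 2u^2 - (1/2)u + 3.
The coefficient of u^2 is 2.

2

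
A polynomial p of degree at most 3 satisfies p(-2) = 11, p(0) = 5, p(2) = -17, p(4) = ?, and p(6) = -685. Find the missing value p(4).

The 4 known points determine the degree-3 polynomial uniquely.
Write p(t) = at^3 + bt^2 + ct + d. Substituting each data point gives a linear system:
  -8a + 4b - 2c + d = 11
  d = 5
  8a + 4b + 2c + d = -17
  216a + 36b + 6c + d = -685
Solving the system yields a = -3, b = -2, c = 5, d = 5.
So p(t) = -3t^3 - 2t^2 + 5t + 5.
Then p(4) = -199.

-199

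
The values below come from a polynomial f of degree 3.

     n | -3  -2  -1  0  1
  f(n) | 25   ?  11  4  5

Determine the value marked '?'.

The 4 known points determine the degree-3 polynomial uniquely.
Write f(n) = an^3 + bn^2 + cn + d. Substituting each data point gives a linear system:
  -27a + 9b - 3c + d = 25
  -a + b - c + d = 11
  d = 4
  a + b + c + d = 5
Solving the system yields a = 1, b = 4, c = -4, d = 4.
So f(n) = n^3 + 4n^2 - 4n + 4.
Then f(-2) = 20.

20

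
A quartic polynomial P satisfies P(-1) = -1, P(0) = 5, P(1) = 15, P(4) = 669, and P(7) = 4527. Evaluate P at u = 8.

7253

Write P(u) = au^4 + bu^3 + cu^2 + du + e. Substituting each data point gives a linear system:
  a - b + c - d + e = -1
  e = 5
  a + b + c + d + e = 15
  256a + 64b + 16c + 4d + e = 669
  2401a + 343b + 49c + 7d + e = 4527
Solving the system yields a = 1, b = 6, c = 1, d = 2, e = 5.
So P(u) = u^4 + 6u^3 + u^2 + 2u + 5.
Then P(8) = 7253.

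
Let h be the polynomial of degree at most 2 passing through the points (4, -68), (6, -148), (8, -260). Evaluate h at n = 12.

-580

Forward differences of the values at n = 4, 6, 8:
  h  : -68  -148  -260
  Δ  : -80  -112
  Δ^2: -32
The second differences are constant, confirming degree 2.
Interpolating (Newton forward form) and evaluating at n = 12 gives h(12) = -580.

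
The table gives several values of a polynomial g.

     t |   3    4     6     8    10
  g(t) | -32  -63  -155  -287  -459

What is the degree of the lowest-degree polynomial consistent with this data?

2

Divided differences on the nodes 3, 4, 6, 8, 10:
  order 0: -32  -63  -155  -287  -459
  order 1: -31  -46  -66  -86
  order 2: -5  -5  -5
  order 3: 0  0
  order 4: 0
The order-2 divided differences are all -5 (nonzero) and every higher order vanishes, so the data lies on a polynomial of degree exactly 2.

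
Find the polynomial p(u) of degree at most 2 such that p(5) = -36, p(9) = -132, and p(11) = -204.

Write p(u) = au^2 + bu + c. Substituting each data point gives a linear system:
  25a + 5b + c = -36
  81a + 9b + c = -132
  121a + 11b + c = -204
Solving the system yields a = -2, b = 4, c = -6.
So p(u) = -2u^2 + 4u - 6.
Check: p(11) = -204. ✓

p(u) = -2u^2 + 4u - 6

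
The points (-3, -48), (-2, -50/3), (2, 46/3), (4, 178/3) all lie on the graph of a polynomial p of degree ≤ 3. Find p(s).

p(s) = s^3 - (5/3)s^2 + 4s + 6

Using the Lagrange interpolation formula with nodes -3, -2, 2, 4:
  L_0(s) = (s + 2)(s - 2)(s - 4) / -35
  L_1(s) = (s + 3)(s - 2)(s - 4) / 24
  L_2(s) = (s + 3)(s + 2)(s - 4) / -40
  L_3(s) = (s + 3)(s + 2)(s - 2) / 84
Then p(s) = -48·L_0(s) - 50/3·L_1(s) + 46/3·L_2(s) + 178/3·L_3(s).
Expanding and collecting terms gives p(s) = s^3 - (5/3)s^2 + 4s + 6.
Check: p(2) = 46/3. ✓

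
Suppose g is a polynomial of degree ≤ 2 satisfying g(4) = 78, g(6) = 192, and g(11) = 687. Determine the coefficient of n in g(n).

Write g(n) = an^2 + bn + c. Substituting each data point gives a linear system:
  16a + 4b + c = 78
  36a + 6b + c = 192
  121a + 11b + c = 687
Solving the system yields a = 6, b = -3, c = -6.
So g(n) = 6n^2 - 3n - 6.
The coefficient of n is -3.

-3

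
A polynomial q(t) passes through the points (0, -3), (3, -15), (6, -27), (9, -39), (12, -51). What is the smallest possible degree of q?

1

Forward differences of the values at t = 0, 3, 6, 9, 12:
  q  : -3  -15  -27  -39  -51
  Δ  : -12  -12  -12  -12
  Δ^2: 0  0  0
  Δ^3: 0  0
  Δ^4: 0
The first differences are constant (-12) and nonzero, while all higher differences vanish, so the minimal degree is 1.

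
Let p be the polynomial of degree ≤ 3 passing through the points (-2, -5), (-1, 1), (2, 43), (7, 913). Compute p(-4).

Write p(x) = ax^3 + bx^2 + cx + d. Substituting each data point gives a linear system:
  -8a + 4b - 2c + d = -5
  -a + b - c + d = 1
  8a + 4b + 2c + d = 43
  343a + 49b + 7c + d = 913
Solving the system yields a = 2, b = 4, c = 4, d = 3.
So p(x) = 2x³ + 4x² + 4x + 3.
Then p(-4) = -77.

-77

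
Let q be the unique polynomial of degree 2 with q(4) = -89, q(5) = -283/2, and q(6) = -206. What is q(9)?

Using the Lagrange interpolation formula with nodes 4, 5, 6:
  L_0(n) = (n - 5)(n - 6) / 2
  L_1(n) = (n - 4)(n - 6) / -1
  L_2(n) = (n - 4)(n - 5) / 2
Then q(n) = -89·L_0(n) - 283/2·L_1(n) - 206·L_2(n).
Expanding and collecting terms gives q(n) = -6n^2 + (3/2)n + 1.
Evaluating at n = 9: q(9) = -943/2.

-943/2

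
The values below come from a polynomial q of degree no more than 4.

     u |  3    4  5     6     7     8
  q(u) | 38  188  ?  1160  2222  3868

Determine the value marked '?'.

526

On equispaced nodes a degree-4 polynomial has vanishing fifth forward difference, so
  - q(3) + 5·q(4) - 10·q(5) + 10·q(6) - 5·q(7) + q(8) = 0.
Substituting the known values and solving for q(5):
  -10·q(5) = -5260
  q(5) = 526.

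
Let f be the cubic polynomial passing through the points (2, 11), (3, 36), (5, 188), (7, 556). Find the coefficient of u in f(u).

Write f(u) = au^3 + bu^2 + cu + d. Substituting each data point gives a linear system:
  8a + 4b + 2c + d = 11
  27a + 9b + 3c + d = 36
  125a + 25b + 5c + d = 188
  343a + 49b + 7c + d = 556
Solving the system yields a = 2, b = -3, c = 2, d = 3.
So f(u) = 2u^3 - 3u^2 + 2u + 3.
The coefficient of u is 2.

2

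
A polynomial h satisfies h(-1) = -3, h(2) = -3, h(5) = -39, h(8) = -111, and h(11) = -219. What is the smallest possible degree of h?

Forward differences of the values at n = -1, 2, 5, 8, 11:
  h  : -3  -3  -39  -111  -219
  Δ  : 0  -36  -72  -108
  Δ^2: -36  -36  -36
  Δ^3: 0  0
  Δ^4: 0
The second differences are constant (-36) and nonzero, while all higher differences vanish, so the minimal degree is 2.

2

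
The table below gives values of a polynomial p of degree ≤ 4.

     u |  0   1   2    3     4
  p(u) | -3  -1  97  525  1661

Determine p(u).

Using the Lagrange interpolation formula with nodes 0, 1, 2, 3, 4:
  L_0(u) = (u - 1)(u - 2)(u - 3)(u - 4) / 24
  L_1(u) = u(u - 2)(u - 3)(u - 4) / -6
  L_2(u) = u(u - 1)(u - 3)(u - 4) / 4
  L_3(u) = u(u - 1)(u - 2)(u - 4) / -6
  L_4(u) = u(u - 1)(u - 2)(u - 3) / 24
Then p(u) = -3·L_0(u) - 1·L_1(u) + 97·L_2(u) + 525·L_3(u) + 1661·L_4(u).
Expanding and collecting terms gives p(u) = 6u^4 + 3u^3 - 3u^2 - 4u - 3.
Check: p(2) = 97. ✓

p(u) = 6u^4 + 3u^3 - 3u^2 - 4u - 3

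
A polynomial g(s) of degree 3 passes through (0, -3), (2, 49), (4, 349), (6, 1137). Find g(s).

Write g(s) = as^3 + bs^2 + cs + d. Substituting each data point gives a linear system:
  d = -3
  8a + 4b + 2c + d = 49
  64a + 16b + 4c + d = 349
  216a + 36b + 6c + d = 1137
Solving the system yields a = 5, b = 1, c = 4, d = -3.
So g(s) = 5s^3 + s^2 + 4s - 3.
Check: g(6) = 1137. ✓

g(s) = 5s^3 + s^2 + 4s - 3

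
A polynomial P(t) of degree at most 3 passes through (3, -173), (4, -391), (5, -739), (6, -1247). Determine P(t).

Write P(t) = at^3 + bt^2 + ct + d. Substituting each data point gives a linear system:
  27a + 9b + 3c + d = -173
  64a + 16b + 4c + d = -391
  125a + 25b + 5c + d = -739
  216a + 36b + 6c + d = -1247
Solving the system yields a = -5, b = -5, c = 2, d = 1.
So P(t) = -5t^3 - 5t^2 + 2t + 1.
Check: P(4) = -391. ✓

P(t) = -5t^3 - 5t^2 + 2t + 1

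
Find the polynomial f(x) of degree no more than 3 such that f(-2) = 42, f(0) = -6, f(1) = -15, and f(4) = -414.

Using the Lagrange interpolation formula with nodes -2, 0, 1, 4:
  L_0(x) = x(x - 1)(x - 4) / -36
  L_1(x) = (x + 2)(x - 1)(x - 4) / 8
  L_2(x) = (x + 2)x(x - 4) / -9
  L_3(x) = (x + 2)x(x - 1) / 72
Then f(x) = 42·L_0(x) - 6·L_1(x) - 15·L_2(x) - 414·L_3(x).
Expanding and collecting terms gives f(x) = -6x^3 - x^2 - 2x - 6.
Check: f(1) = -15. ✓

f(x) = -6x^3 - x^2 - 2x - 6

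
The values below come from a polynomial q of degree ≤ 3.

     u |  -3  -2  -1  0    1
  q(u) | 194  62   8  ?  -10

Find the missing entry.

The 4 known points determine the degree-3 polynomial uniquely.
Write q(u) = au^3 + bu^2 + cu + d. Substituting each data point gives a linear system:
  -27a + 9b - 3c + d = 194
  -8a + 4b - 2c + d = 62
  -a + b - c + d = 8
  a + b + c + d = -10
Solving the system yields a = -6, b = 3, c = -3, d = -4.
So q(u) = -6u³ + 3u² - 3u - 4.
Then q(0) = -4.

-4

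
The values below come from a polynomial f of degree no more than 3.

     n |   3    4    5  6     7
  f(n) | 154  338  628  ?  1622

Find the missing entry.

On equispaced nodes a degree-3 polynomial has vanishing fourth forward difference, so
  f(3) - 4·f(4) + 6·f(5) - 4·f(6) + f(7) = 0.
Substituting the known values and solving for f(6):
  -4·f(6) = -4192
  f(6) = 1048.

1048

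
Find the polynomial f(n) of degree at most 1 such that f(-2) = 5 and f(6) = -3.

f(n) = -n + 3

Write f(n) = an + b. Substituting each data point gives a linear system:
  -2a + b = 5
  6a + b = -3
Solving the system yields a = -1, b = 3.
So f(n) = -n + 3.
Check: f(-2) = 5. ✓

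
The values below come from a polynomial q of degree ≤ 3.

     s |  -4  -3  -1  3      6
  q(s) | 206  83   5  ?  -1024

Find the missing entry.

The 4 known points determine the degree-3 polynomial uniquely.
Write q(s) = as^3 + bs^2 + cs + d. Substituting each data point gives a linear system:
  -64a + 16b - 4c + d = 206
  -27a + 9b - 3c + d = 83
  -a + b - c + d = 5
  216a + 36b + 6c + d = -1024
Solving the system yields a = -4, b = -4, c = -3, d = 2.
So q(s) = -4s^3 - 4s^2 - 3s + 2.
Then q(3) = -151.

-151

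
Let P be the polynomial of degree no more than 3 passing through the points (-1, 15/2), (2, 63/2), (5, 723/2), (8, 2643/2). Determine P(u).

P(u) = 2u^3 + 5u^2 - 3u + 3/2

Write P(u) = au^3 + bu^2 + cu + d. Substituting each data point gives a linear system:
  -a + b - c + d = 15/2
  8a + 4b + 2c + d = 63/2
  125a + 25b + 5c + d = 723/2
  512a + 64b + 8c + d = 2643/2
Solving the system yields a = 2, b = 5, c = -3, d = 3/2.
So P(u) = 2u^3 + 5u^2 - 3u + 3/2.
Check: P(2) = 63/2. ✓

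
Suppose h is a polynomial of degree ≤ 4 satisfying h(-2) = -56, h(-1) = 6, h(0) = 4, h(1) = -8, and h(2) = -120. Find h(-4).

-1308

Forward differences of the values at n = -2, -1, 0, 1, 2:
  h  : -56  6  4  -8  -120
  Δ  : 62  -2  -12  -112
  Δ^2: -64  -10  -100
  Δ^3: 54  -90
  Δ^4: -144
The fourth differences are constant, confirming degree 4.
Interpolating (Newton forward form) and evaluating at n = -4 gives h(-4) = -1308.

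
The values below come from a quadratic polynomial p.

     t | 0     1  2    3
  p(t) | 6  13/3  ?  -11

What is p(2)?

-4/3

The 3 known points determine the degree-2 polynomial uniquely.
Write p(t) = at^2 + bt + c. Substituting each data point gives a linear system:
  c = 6
  a + b + c = 13/3
  9a + 3b + c = -11
Solving the system yields a = -2, b = 1/3, c = 6.
So p(t) = -2t^2 + (1/3)t + 6.
Then p(2) = -4/3.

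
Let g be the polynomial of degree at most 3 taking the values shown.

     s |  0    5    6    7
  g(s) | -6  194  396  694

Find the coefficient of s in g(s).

-5

Write g(s) = as^3 + bs^2 + cs + d. Substituting each data point gives a linear system:
  d = -6
  125a + 25b + 5c + d = 194
  216a + 36b + 6c + d = 396
  343a + 49b + 7c + d = 694
Solving the system yields a = 3, b = -6, c = -5, d = -6.
So g(s) = 3s^3 - 6s^2 - 5s - 6.
The coefficient of s is -5.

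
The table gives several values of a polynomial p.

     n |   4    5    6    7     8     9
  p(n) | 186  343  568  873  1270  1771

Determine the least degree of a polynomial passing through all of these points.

Forward differences of the values at n = 4, 5, 6, 7, 8, 9:
  p  : 186  343  568  873  1270  1771
  Δ  : 157  225  305  397  501
  Δ^2: 68  80  92  104
  Δ^3: 12  12  12
  Δ^4: 0  0
  Δ^5: 0
The third differences are constant (12) and nonzero, while all higher differences vanish, so the minimal degree is 3.

3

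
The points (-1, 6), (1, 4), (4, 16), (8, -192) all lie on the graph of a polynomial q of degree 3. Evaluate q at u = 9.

Write q(u) = au^3 + bu^2 + cu + d. Substituting each data point gives a linear system:
  -a + b - c + d = 6
  a + b + c + d = 4
  64a + 16b + 4c + d = 16
  512a + 64b + 8c + d = -192
Solving the system yields a = -1, b = 5, c = 0, d = 0.
So q(u) = -u³ + 5u².
Then q(9) = -324.

-324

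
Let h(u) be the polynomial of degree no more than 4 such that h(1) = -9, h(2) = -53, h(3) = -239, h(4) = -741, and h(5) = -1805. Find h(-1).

-11

Forward differences of the values at u = 1, 2, 3, 4, 5:
  h  : -9  -53  -239  -741  -1805
  Δ  : -44  -186  -502  -1064
  Δ^2: -142  -316  -562
  Δ^3: -174  -246
  Δ^4: -72
The fourth differences are constant, confirming degree 4.
Interpolating (Newton forward form) and evaluating at u = -1 gives h(-1) = -11.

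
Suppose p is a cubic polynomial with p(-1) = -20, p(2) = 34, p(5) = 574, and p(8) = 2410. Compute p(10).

4754

Using the Lagrange interpolation formula with nodes -1, 2, 5, 8:
  L_0(t) = (t - 2)(t - 5)(t - 8) / -162
  L_1(t) = (t + 1)(t - 5)(t - 8) / 54
  L_2(t) = (t + 1)(t - 2)(t - 8) / -54
  L_3(t) = (t + 1)(t - 2)(t - 5) / 162
Then p(t) = -20·L_0(t) + 34·L_1(t) + 574·L_2(t) + 2410·L_3(t).
Expanding and collecting terms gives p(t) = 5t^3 - 3t^2 + 6t - 6.
Evaluating at t = 10: p(10) = 4754.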